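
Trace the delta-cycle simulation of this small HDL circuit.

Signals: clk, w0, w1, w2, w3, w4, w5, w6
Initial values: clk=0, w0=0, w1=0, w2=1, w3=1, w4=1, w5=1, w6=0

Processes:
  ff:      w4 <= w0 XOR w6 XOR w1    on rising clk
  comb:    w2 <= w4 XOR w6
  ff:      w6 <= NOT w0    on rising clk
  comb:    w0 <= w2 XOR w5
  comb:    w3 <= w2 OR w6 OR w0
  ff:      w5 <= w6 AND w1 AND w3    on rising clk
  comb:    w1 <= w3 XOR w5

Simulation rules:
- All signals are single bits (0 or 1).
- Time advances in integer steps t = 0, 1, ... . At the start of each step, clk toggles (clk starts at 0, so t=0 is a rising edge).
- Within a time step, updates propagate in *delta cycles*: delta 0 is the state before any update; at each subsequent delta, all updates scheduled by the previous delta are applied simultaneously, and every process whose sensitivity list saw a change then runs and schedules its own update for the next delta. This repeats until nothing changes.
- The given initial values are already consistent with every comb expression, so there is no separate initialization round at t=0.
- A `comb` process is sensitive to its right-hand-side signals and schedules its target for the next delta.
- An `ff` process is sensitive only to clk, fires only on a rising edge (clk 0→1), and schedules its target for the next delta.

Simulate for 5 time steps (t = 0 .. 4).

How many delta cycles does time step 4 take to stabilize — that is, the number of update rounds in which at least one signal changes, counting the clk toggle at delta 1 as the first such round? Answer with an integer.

t=0 Δ0: w2=1 w1=0 w5=1 w4=1 w6=0 w0=0 clk=0 w3=1
  Δ1: clk:0→1
  Δ2: w5:1→0, w4:1→0, w6:0→1
  Δ3: w1:0→1, w0:0→1
  (3Δ to stable)
t=1 Δ0: w2=1 w1=1 w5=0 w4=0 w6=1 w0=1 clk=1 w3=1
  Δ1: clk:1→0
  (1Δ to stable)
t=2 Δ0: w2=1 w1=1 w5=0 w4=0 w6=1 w0=1 clk=0 w3=1
  Δ1: clk:0→1
  Δ2: w5:0→1, w4:0→1, w6:1→0
  Δ3: w1:1→0, w0:1→0
  (3Δ to stable)
t=3 Δ0: w2=1 w1=0 w5=1 w4=1 w6=0 w0=0 clk=1 w3=1
  Δ1: clk:1→0
  (1Δ to stable)
t=4 Δ0: w2=1 w1=0 w5=1 w4=1 w6=0 w0=0 clk=0 w3=1
  Δ1: clk:0→1
  Δ2: w5:1→0, w4:1→0, w6:0→1
  Δ3: w1:0→1, w0:0→1
  (3Δ to stable)

3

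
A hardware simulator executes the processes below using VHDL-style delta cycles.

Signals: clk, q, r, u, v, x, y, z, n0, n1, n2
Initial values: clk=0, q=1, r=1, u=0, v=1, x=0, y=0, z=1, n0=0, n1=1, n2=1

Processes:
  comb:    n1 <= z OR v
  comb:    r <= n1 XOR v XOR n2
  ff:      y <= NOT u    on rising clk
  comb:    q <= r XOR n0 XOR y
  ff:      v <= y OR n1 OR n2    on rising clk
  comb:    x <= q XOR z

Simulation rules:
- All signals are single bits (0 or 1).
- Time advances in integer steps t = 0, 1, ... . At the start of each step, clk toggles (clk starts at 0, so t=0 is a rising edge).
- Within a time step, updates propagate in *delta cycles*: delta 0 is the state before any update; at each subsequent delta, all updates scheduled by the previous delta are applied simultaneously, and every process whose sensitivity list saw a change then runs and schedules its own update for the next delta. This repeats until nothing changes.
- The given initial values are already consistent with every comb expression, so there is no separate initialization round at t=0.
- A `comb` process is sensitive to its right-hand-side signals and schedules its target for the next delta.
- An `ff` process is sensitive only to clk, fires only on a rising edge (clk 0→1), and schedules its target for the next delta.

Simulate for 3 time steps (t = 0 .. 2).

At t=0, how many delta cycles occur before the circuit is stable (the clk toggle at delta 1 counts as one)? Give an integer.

4

t=0 Δ0: q=1 n1=1 y=0 clk=0 r=1 n0=0 v=1 n2=1 x=0 u=0 z=1
  Δ1: clk:0→1
  Δ2: y:0→1
  Δ3: q:1→0
  Δ4: x:0→1
  (4Δ to stable)
t=1 Δ0: q=0 n1=1 y=1 clk=1 r=1 n0=0 v=1 n2=1 x=1 u=0 z=1
  Δ1: clk:1→0
  (1Δ to stable)
t=2 Δ0: q=0 n1=1 y=1 clk=0 r=1 n0=0 v=1 n2=1 x=1 u=0 z=1
  Δ1: clk:0→1
  (1Δ to stable)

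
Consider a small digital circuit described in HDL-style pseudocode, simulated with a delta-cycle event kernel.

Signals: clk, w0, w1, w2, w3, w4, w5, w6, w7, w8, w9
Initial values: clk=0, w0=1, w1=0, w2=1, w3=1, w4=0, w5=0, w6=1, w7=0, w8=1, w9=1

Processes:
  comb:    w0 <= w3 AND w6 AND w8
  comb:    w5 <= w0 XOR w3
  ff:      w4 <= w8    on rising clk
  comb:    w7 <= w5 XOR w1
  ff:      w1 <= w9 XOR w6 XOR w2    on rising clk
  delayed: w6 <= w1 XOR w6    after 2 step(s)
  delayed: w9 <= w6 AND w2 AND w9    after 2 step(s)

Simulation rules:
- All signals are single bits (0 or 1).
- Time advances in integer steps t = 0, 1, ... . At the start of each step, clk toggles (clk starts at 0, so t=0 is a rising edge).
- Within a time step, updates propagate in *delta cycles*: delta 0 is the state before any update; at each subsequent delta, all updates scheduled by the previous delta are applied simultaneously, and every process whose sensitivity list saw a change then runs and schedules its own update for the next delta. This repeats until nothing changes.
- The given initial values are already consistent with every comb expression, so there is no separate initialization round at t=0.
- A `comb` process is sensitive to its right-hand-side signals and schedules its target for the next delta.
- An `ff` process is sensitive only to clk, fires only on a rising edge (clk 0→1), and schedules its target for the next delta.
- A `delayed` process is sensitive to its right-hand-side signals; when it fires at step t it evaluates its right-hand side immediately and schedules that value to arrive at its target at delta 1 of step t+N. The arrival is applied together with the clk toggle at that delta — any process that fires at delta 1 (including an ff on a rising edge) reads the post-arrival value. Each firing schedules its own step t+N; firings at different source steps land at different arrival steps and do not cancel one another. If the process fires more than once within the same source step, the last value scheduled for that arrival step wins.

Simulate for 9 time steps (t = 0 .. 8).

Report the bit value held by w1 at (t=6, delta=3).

0

t=0 Δ0: w2=1 w4=0 w5=0 w8=1 w0=1 w7=0 w3=1 w6=1 w1=0 clk=0 w9=1
  Δ1: clk:0→1
  Δ2: w4:0→1, w1:0→1
  Δ3: w7:0→1
  (3Δ to stable)
t=1 Δ0: w2=1 w4=1 w5=0 w8=1 w0=1 w7=1 w3=1 w6=1 w1=1 clk=1 w9=1
  Δ1: clk:1→0
  (1Δ to stable)
t=2 Δ0: w2=1 w4=1 w5=0 w8=1 w0=1 w7=1 w3=1 w6=1 w1=1 clk=0 w9=1
  Δ1: w6:1→0, clk:0→1
  Δ2: w0:1→0, w1:1→0
  Δ3: w5:0→1, w7:1→0
  Δ4: w7:0→1
  (4Δ to stable)
t=3 Δ0: w2=1 w4=1 w5=1 w8=1 w0=0 w7=1 w3=1 w6=0 w1=0 clk=1 w9=1
  Δ1: clk:1→0
  (1Δ to stable)
t=4 Δ0: w2=1 w4=1 w5=1 w8=1 w0=0 w7=1 w3=1 w6=0 w1=0 clk=0 w9=1
  Δ1: clk:0→1, w9:1→0
  Δ2: w1:0→1
  Δ3: w7:1→0
  (3Δ to stable)
t=5 Δ0: w2=1 w4=1 w5=1 w8=1 w0=0 w7=0 w3=1 w6=0 w1=1 clk=1 w9=0
  Δ1: clk:1→0
  (1Δ to stable)
t=6 Δ0: w2=1 w4=1 w5=1 w8=1 w0=0 w7=0 w3=1 w6=0 w1=1 clk=0 w9=0
  Δ1: w6:0→1, clk:0→1
  Δ2: w0:0→1, w1:1→0
  Δ3: w5:1→0, w7:0→1
  Δ4: w7:1→0
  (4Δ to stable)
t=7 Δ0: w2=1 w4=1 w5=0 w8=1 w0=1 w7=0 w3=1 w6=1 w1=0 clk=1 w9=0
  Δ1: clk:1→0
  (1Δ to stable)
t=8 Δ0: w2=1 w4=1 w5=0 w8=1 w0=1 w7=0 w3=1 w6=1 w1=0 clk=0 w9=0
  Δ1: clk:0→1
  (1Δ to stable)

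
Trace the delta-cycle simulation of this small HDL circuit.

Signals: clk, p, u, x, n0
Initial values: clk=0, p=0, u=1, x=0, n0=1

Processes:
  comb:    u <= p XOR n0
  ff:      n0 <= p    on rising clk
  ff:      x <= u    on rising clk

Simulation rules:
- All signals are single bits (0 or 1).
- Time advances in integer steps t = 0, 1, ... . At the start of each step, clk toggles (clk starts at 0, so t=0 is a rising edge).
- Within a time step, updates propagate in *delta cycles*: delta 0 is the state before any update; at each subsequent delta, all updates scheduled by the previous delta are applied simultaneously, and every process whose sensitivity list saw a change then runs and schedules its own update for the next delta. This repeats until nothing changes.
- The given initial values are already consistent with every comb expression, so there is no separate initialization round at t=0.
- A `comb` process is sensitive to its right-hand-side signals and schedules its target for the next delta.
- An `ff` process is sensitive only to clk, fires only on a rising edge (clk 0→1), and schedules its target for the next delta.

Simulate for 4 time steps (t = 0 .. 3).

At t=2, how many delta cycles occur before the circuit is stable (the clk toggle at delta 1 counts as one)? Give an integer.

[bits: n0,u,clk,x,p]
t=0: Δ0=11000 Δ1=11100 Δ2=01110 Δ3=00110 | 3Δ
t=1: Δ0=00110 Δ1=00010 | 1Δ
t=2: Δ0=00010 Δ1=00110 Δ2=00100 | 2Δ
t=3: Δ0=00100 Δ1=00000 | 1Δ

2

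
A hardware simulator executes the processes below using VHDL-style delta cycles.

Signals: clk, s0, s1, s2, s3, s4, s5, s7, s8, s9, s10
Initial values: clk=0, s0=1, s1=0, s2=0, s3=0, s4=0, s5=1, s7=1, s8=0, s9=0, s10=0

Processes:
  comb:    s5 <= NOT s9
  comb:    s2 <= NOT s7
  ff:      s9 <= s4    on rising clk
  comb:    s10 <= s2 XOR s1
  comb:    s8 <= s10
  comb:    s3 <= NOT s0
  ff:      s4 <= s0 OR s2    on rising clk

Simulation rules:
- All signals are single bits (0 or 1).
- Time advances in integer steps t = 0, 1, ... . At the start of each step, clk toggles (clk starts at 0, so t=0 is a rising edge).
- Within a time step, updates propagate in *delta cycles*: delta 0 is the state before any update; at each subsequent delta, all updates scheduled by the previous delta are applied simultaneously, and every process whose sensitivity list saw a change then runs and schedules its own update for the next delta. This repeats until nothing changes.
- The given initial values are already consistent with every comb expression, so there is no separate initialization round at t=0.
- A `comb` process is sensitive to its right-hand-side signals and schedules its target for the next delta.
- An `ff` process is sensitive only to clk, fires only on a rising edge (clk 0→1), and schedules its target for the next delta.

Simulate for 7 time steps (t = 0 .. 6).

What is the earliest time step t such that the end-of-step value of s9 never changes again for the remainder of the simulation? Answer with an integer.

2

[bits: s3,s8,s9,s10,s0,s1,s7,s2,s4,clk,s5]
t=0: Δ0=00001010001 Δ1=00001010011 Δ2=00001010111 | 2Δ
t=1: Δ0=00001010111 Δ1=00001010101 | 1Δ
t=2: Δ0=00001010101 Δ1=00001010111 Δ2=00101010111 Δ3=00101010110 | 3Δ
t=3: Δ0=00101010110 Δ1=00101010100 | 1Δ
t=4: Δ0=00101010100 Δ1=00101010110 | 1Δ
t=5: Δ0=00101010110 Δ1=00101010100 | 1Δ
t=6: Δ0=00101010100 Δ1=00101010110 | 1Δ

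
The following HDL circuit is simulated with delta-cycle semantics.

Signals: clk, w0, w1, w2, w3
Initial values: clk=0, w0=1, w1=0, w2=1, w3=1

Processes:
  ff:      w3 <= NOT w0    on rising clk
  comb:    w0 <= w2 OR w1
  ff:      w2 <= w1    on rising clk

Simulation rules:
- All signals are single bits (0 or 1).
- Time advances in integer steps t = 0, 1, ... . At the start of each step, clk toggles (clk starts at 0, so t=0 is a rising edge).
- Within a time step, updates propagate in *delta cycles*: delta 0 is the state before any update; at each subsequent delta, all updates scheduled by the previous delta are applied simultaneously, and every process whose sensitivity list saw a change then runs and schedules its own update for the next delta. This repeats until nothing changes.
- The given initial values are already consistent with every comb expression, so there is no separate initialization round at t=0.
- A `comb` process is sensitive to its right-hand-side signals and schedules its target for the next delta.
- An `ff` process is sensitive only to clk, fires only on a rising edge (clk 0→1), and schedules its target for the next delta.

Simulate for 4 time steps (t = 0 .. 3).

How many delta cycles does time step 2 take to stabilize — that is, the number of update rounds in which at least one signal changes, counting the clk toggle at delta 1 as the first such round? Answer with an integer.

t=0 Δ0: w2=1 w3=1 w0=1 w1=0 clk=0
  Δ1: clk:0→1
  Δ2: w2:1→0, w3:1→0
  Δ3: w0:1→0
  (3Δ to stable)
t=1 Δ0: w2=0 w3=0 w0=0 w1=0 clk=1
  Δ1: clk:1→0
  (1Δ to stable)
t=2 Δ0: w2=0 w3=0 w0=0 w1=0 clk=0
  Δ1: clk:0→1
  Δ2: w3:0→1
  (2Δ to stable)
t=3 Δ0: w2=0 w3=1 w0=0 w1=0 clk=1
  Δ1: clk:1→0
  (1Δ to stable)

2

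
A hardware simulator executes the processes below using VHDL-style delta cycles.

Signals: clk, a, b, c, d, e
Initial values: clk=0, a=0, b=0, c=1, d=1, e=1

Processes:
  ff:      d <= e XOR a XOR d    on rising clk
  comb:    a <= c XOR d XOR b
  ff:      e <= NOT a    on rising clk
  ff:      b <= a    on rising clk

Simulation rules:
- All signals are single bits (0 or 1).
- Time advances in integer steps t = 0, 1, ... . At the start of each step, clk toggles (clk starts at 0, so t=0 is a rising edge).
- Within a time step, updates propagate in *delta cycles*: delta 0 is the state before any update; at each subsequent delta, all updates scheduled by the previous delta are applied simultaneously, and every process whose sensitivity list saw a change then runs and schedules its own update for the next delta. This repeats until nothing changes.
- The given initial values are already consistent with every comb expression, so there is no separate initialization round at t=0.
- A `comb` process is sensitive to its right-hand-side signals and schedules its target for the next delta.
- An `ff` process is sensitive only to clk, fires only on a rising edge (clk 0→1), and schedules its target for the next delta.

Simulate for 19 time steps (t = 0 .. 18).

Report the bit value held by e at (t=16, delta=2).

1

t0.Δ0 clk=0 a=0 c=1 e=1 d=1 b=0
t0.Δ1 clk=1 a=0 c=1 e=1 d=1 b=0
t0.Δ2 clk=1 a=0 c=1 e=1 d=0 b=0
t0.Δ3 clk=1 a=1 c=1 e=1 d=0 b=0
t1.Δ0 clk=1 a=1 c=1 e=1 d=0 b=0
t1.Δ1 clk=0 a=1 c=1 e=1 d=0 b=0
t2.Δ0 clk=0 a=1 c=1 e=1 d=0 b=0
t2.Δ1 clk=1 a=1 c=1 e=1 d=0 b=0
t2.Δ2 clk=1 a=1 c=1 e=0 d=0 b=1
t2.Δ3 clk=1 a=0 c=1 e=0 d=0 b=1
t3.Δ0 clk=1 a=0 c=1 e=0 d=0 b=1
t3.Δ1 clk=0 a=0 c=1 e=0 d=0 b=1
t4.Δ0 clk=0 a=0 c=1 e=0 d=0 b=1
t4.Δ1 clk=1 a=0 c=1 e=0 d=0 b=1
t4.Δ2 clk=1 a=0 c=1 e=1 d=0 b=0
t4.Δ3 clk=1 a=1 c=1 e=1 d=0 b=0
t5.Δ0 clk=1 a=1 c=1 e=1 d=0 b=0
t5.Δ1 clk=0 a=1 c=1 e=1 d=0 b=0
t6.Δ0 clk=0 a=1 c=1 e=1 d=0 b=0
t6.Δ1 clk=1 a=1 c=1 e=1 d=0 b=0
t6.Δ2 clk=1 a=1 c=1 e=0 d=0 b=1
t6.Δ3 clk=1 a=0 c=1 e=0 d=0 b=1
t7.Δ0 clk=1 a=0 c=1 e=0 d=0 b=1
t7.Δ1 clk=0 a=0 c=1 e=0 d=0 b=1
t8.Δ0 clk=0 a=0 c=1 e=0 d=0 b=1
t8.Δ1 clk=1 a=0 c=1 e=0 d=0 b=1
t8.Δ2 clk=1 a=0 c=1 e=1 d=0 b=0
t8.Δ3 clk=1 a=1 c=1 e=1 d=0 b=0
t9.Δ0 clk=1 a=1 c=1 e=1 d=0 b=0
t9.Δ1 clk=0 a=1 c=1 e=1 d=0 b=0
t10.Δ0 clk=0 a=1 c=1 e=1 d=0 b=0
t10.Δ1 clk=1 a=1 c=1 e=1 d=0 b=0
t10.Δ2 clk=1 a=1 c=1 e=0 d=0 b=1
t10.Δ3 clk=1 a=0 c=1 e=0 d=0 b=1
t11.Δ0 clk=1 a=0 c=1 e=0 d=0 b=1
t11.Δ1 clk=0 a=0 c=1 e=0 d=0 b=1
t12.Δ0 clk=0 a=0 c=1 e=0 d=0 b=1
t12.Δ1 clk=1 a=0 c=1 e=0 d=0 b=1
t12.Δ2 clk=1 a=0 c=1 e=1 d=0 b=0
t12.Δ3 clk=1 a=1 c=1 e=1 d=0 b=0
t13.Δ0 clk=1 a=1 c=1 e=1 d=0 b=0
t13.Δ1 clk=0 a=1 c=1 e=1 d=0 b=0
t14.Δ0 clk=0 a=1 c=1 e=1 d=0 b=0
t14.Δ1 clk=1 a=1 c=1 e=1 d=0 b=0
t14.Δ2 clk=1 a=1 c=1 e=0 d=0 b=1
t14.Δ3 clk=1 a=0 c=1 e=0 d=0 b=1
t15.Δ0 clk=1 a=0 c=1 e=0 d=0 b=1
t15.Δ1 clk=0 a=0 c=1 e=0 d=0 b=1
t16.Δ0 clk=0 a=0 c=1 e=0 d=0 b=1
t16.Δ1 clk=1 a=0 c=1 e=0 d=0 b=1
t16.Δ2 clk=1 a=0 c=1 e=1 d=0 b=0
t16.Δ3 clk=1 a=1 c=1 e=1 d=0 b=0
t17.Δ0 clk=1 a=1 c=1 e=1 d=0 b=0
t17.Δ1 clk=0 a=1 c=1 e=1 d=0 b=0
t18.Δ0 clk=0 a=1 c=1 e=1 d=0 b=0
t18.Δ1 clk=1 a=1 c=1 e=1 d=0 b=0
t18.Δ2 clk=1 a=1 c=1 e=0 d=0 b=1
t18.Δ3 clk=1 a=0 c=1 e=0 d=0 b=1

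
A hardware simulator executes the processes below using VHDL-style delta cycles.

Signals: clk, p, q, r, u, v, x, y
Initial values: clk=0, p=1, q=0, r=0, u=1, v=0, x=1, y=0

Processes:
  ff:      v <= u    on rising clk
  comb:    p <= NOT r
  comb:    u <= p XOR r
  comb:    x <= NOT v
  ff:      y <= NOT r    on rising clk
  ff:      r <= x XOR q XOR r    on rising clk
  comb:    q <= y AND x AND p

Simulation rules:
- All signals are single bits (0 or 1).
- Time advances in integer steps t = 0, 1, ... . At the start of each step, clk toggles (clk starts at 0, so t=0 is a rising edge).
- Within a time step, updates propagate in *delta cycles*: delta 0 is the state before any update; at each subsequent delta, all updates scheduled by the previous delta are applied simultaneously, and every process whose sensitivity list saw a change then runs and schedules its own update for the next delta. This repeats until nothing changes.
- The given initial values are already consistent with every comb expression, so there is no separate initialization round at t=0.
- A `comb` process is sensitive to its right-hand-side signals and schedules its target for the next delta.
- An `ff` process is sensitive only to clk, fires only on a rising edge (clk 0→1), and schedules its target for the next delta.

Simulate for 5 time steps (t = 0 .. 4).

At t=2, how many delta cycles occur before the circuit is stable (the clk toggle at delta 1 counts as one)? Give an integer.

[bits: r,x,clk,y,v,u,q,p]
t=0: Δ0=01000101 Δ1=01100101 Δ2=11111101 Δ3=10111010 Δ4=10111100 | 4Δ
t=1: Δ0=10111100 Δ1=10011100 | 1Δ
t=2: Δ0=10011100 Δ1=10111100 Δ2=10101100 | 2Δ
t=3: Δ0=10101100 Δ1=10001100 | 1Δ
t=4: Δ0=10001100 Δ1=10101100 | 1Δ

2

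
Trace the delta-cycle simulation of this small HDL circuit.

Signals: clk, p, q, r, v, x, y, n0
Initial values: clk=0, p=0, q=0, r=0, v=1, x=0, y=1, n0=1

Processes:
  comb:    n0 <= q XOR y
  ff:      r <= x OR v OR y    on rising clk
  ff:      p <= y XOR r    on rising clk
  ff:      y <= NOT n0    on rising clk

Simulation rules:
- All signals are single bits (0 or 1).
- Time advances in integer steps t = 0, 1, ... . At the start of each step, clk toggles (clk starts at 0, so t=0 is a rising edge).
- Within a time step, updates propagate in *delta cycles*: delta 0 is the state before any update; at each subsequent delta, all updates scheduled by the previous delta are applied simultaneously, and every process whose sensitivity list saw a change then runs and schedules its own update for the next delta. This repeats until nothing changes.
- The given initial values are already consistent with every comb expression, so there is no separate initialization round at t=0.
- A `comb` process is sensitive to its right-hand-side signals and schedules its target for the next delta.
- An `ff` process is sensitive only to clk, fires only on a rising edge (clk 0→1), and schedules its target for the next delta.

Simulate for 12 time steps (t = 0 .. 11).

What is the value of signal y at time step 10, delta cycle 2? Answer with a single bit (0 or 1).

1

t0.Δ0 n0=1 v=1 q=0 r=0 x=0 y=1 p=0 clk=0
t0.Δ1 n0=1 v=1 q=0 r=0 x=0 y=1 p=0 clk=1
t0.Δ2 n0=1 v=1 q=0 r=1 x=0 y=0 p=1 clk=1
t0.Δ3 n0=0 v=1 q=0 r=1 x=0 y=0 p=1 clk=1
t1.Δ0 n0=0 v=1 q=0 r=1 x=0 y=0 p=1 clk=1
t1.Δ1 n0=0 v=1 q=0 r=1 x=0 y=0 p=1 clk=0
t2.Δ0 n0=0 v=1 q=0 r=1 x=0 y=0 p=1 clk=0
t2.Δ1 n0=0 v=1 q=0 r=1 x=0 y=0 p=1 clk=1
t2.Δ2 n0=0 v=1 q=0 r=1 x=0 y=1 p=1 clk=1
t2.Δ3 n0=1 v=1 q=0 r=1 x=0 y=1 p=1 clk=1
t3.Δ0 n0=1 v=1 q=0 r=1 x=0 y=1 p=1 clk=1
t3.Δ1 n0=1 v=1 q=0 r=1 x=0 y=1 p=1 clk=0
t4.Δ0 n0=1 v=1 q=0 r=1 x=0 y=1 p=1 clk=0
t4.Δ1 n0=1 v=1 q=0 r=1 x=0 y=1 p=1 clk=1
t4.Δ2 n0=1 v=1 q=0 r=1 x=0 y=0 p=0 clk=1
t4.Δ3 n0=0 v=1 q=0 r=1 x=0 y=0 p=0 clk=1
t5.Δ0 n0=0 v=1 q=0 r=1 x=0 y=0 p=0 clk=1
t5.Δ1 n0=0 v=1 q=0 r=1 x=0 y=0 p=0 clk=0
t6.Δ0 n0=0 v=1 q=0 r=1 x=0 y=0 p=0 clk=0
t6.Δ1 n0=0 v=1 q=0 r=1 x=0 y=0 p=0 clk=1
t6.Δ2 n0=0 v=1 q=0 r=1 x=0 y=1 p=1 clk=1
t6.Δ3 n0=1 v=1 q=0 r=1 x=0 y=1 p=1 clk=1
t7.Δ0 n0=1 v=1 q=0 r=1 x=0 y=1 p=1 clk=1
t7.Δ1 n0=1 v=1 q=0 r=1 x=0 y=1 p=1 clk=0
t8.Δ0 n0=1 v=1 q=0 r=1 x=0 y=1 p=1 clk=0
t8.Δ1 n0=1 v=1 q=0 r=1 x=0 y=1 p=1 clk=1
t8.Δ2 n0=1 v=1 q=0 r=1 x=0 y=0 p=0 clk=1
t8.Δ3 n0=0 v=1 q=0 r=1 x=0 y=0 p=0 clk=1
t9.Δ0 n0=0 v=1 q=0 r=1 x=0 y=0 p=0 clk=1
t9.Δ1 n0=0 v=1 q=0 r=1 x=0 y=0 p=0 clk=0
t10.Δ0 n0=0 v=1 q=0 r=1 x=0 y=0 p=0 clk=0
t10.Δ1 n0=0 v=1 q=0 r=1 x=0 y=0 p=0 clk=1
t10.Δ2 n0=0 v=1 q=0 r=1 x=0 y=1 p=1 clk=1
t10.Δ3 n0=1 v=1 q=0 r=1 x=0 y=1 p=1 clk=1
t11.Δ0 n0=1 v=1 q=0 r=1 x=0 y=1 p=1 clk=1
t11.Δ1 n0=1 v=1 q=0 r=1 x=0 y=1 p=1 clk=0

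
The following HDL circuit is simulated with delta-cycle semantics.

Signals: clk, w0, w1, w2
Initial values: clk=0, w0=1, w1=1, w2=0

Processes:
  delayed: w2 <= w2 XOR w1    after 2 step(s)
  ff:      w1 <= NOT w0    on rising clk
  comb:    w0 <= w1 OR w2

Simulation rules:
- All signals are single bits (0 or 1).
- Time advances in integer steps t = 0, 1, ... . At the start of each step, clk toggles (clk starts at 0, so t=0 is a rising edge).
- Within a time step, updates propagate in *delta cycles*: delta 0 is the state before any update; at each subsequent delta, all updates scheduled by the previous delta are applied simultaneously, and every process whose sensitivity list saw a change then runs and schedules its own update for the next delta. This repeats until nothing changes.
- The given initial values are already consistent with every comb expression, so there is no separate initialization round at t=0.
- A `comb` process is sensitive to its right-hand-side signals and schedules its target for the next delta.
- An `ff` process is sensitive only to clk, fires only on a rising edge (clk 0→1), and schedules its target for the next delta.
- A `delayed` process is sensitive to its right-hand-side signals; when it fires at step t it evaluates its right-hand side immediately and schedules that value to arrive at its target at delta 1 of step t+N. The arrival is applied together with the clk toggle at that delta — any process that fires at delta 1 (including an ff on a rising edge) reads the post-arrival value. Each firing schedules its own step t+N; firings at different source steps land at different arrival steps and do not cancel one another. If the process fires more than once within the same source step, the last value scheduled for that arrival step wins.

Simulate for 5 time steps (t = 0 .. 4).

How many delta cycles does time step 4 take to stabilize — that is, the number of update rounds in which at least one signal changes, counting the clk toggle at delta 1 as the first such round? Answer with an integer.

2

t0.Δ0 clk=0 w2=0 w1=1 w0=1
t0.Δ1 clk=1 w2=0 w1=1 w0=1
t0.Δ2 clk=1 w2=0 w1=0 w0=1
t0.Δ3 clk=1 w2=0 w1=0 w0=0
t1.Δ0 clk=1 w2=0 w1=0 w0=0
t1.Δ1 clk=0 w2=0 w1=0 w0=0
t2.Δ0 clk=0 w2=0 w1=0 w0=0
t2.Δ1 clk=1 w2=0 w1=0 w0=0
t2.Δ2 clk=1 w2=0 w1=1 w0=0
t2.Δ3 clk=1 w2=0 w1=1 w0=1
t3.Δ0 clk=1 w2=0 w1=1 w0=1
t3.Δ1 clk=0 w2=0 w1=1 w0=1
t4.Δ0 clk=0 w2=0 w1=1 w0=1
t4.Δ1 clk=1 w2=1 w1=1 w0=1
t4.Δ2 clk=1 w2=1 w1=0 w0=1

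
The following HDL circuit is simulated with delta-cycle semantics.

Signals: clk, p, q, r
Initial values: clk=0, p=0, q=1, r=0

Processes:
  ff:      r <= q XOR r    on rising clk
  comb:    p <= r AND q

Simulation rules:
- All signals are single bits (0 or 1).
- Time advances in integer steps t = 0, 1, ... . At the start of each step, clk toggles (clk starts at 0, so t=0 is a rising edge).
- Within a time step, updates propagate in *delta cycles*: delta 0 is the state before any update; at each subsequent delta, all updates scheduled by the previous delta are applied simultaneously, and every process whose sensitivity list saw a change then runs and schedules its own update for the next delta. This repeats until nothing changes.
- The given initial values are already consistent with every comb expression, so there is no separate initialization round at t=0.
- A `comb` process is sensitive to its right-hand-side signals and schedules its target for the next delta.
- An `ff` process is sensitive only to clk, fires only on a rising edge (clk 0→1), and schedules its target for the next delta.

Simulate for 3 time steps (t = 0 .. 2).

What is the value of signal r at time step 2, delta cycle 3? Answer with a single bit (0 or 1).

0

t=0 Δ0: r=0 p=0 clk=0 q=1
  Δ1: clk:0→1
  Δ2: r:0→1
  Δ3: p:0→1
  (3Δ to stable)
t=1 Δ0: r=1 p=1 clk=1 q=1
  Δ1: clk:1→0
  (1Δ to stable)
t=2 Δ0: r=1 p=1 clk=0 q=1
  Δ1: clk:0→1
  Δ2: r:1→0
  Δ3: p:1→0
  (3Δ to stable)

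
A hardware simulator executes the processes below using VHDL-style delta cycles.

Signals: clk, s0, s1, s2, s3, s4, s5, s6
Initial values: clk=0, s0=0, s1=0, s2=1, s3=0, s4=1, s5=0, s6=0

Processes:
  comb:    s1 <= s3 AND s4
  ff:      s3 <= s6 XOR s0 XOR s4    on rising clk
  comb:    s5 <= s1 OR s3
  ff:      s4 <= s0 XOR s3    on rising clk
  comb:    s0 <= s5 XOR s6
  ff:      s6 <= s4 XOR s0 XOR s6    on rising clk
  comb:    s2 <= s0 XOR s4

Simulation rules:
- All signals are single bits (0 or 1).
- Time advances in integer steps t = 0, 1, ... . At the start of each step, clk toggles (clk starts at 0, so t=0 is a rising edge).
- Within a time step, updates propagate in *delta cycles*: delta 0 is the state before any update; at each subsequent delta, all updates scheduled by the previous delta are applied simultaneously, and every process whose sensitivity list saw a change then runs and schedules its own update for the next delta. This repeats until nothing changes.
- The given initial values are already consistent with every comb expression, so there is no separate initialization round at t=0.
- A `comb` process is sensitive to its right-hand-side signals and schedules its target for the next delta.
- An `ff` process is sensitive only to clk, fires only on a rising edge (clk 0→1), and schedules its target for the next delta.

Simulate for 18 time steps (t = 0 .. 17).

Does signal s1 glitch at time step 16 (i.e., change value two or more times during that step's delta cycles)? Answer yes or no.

no

[bits: s0,s6,s2,clk,s5,s3,s4,s1]
t=0: Δ0=00100010 Δ1=00110010 Δ2=01110100 Δ3=11011100 Δ4=01111100 Δ5=01011100 | 5Δ
t=1: Δ0=01011100 Δ1=01001100 | 1Δ
t=2: Δ0=01001100 Δ1=01011100 Δ2=01011110 Δ3=01111111 | 3Δ
t=3: Δ0=01111111 Δ1=01101111 | 1Δ
t=4: Δ0=01101111 Δ1=01111111 Δ2=00111011 Δ3=10111010 Δ4=10010010 Δ5=00010010 Δ6=00110010 | 6Δ
t=5: Δ0=00110010 Δ1=00100010 | 1Δ
t=6: Δ0=00100010 Δ1=00110010 Δ2=01110100 Δ3=11011100 Δ4=01111100 Δ5=01011100 | 5Δ
t=7: Δ0=01011100 Δ1=01001100 | 1Δ
t=8: Δ0=01001100 Δ1=01011100 Δ2=01011110 Δ3=01111111 | 3Δ
t=9: Δ0=01111111 Δ1=01101111 | 1Δ
t=10: Δ0=01101111 Δ1=01111111 Δ2=00111011 Δ3=10111010 Δ4=10010010 Δ5=00010010 Δ6=00110010 | 6Δ
t=11: Δ0=00110010 Δ1=00100010 | 1Δ
t=12: Δ0=00100010 Δ1=00110010 Δ2=01110100 Δ3=11011100 Δ4=01111100 Δ5=01011100 | 5Δ
t=13: Δ0=01011100 Δ1=01001100 | 1Δ
t=14: Δ0=01001100 Δ1=01011100 Δ2=01011110 Δ3=01111111 | 3Δ
t=15: Δ0=01111111 Δ1=01101111 | 1Δ
t=16: Δ0=01101111 Δ1=01111111 Δ2=00111011 Δ3=10111010 Δ4=10010010 Δ5=00010010 Δ6=00110010 | 6Δ
t=17: Δ0=00110010 Δ1=00100010 | 1Δ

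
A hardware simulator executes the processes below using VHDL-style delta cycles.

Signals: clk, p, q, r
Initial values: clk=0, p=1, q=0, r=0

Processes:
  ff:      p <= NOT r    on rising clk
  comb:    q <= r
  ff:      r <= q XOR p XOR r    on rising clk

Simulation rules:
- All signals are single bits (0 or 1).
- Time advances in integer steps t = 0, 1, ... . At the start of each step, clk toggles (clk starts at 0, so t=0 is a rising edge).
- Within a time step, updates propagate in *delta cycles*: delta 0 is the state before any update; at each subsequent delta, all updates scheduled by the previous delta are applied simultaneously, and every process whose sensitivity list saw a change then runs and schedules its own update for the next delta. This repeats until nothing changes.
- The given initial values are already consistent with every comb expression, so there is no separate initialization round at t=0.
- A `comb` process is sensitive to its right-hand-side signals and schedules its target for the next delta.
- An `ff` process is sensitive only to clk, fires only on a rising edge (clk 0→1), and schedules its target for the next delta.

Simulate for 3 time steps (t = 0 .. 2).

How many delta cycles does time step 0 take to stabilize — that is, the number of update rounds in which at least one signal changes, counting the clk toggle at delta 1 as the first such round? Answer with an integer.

3

t=0 Δ0: p=1 r=0 clk=0 q=0
  Δ1: clk:0→1
  Δ2: r:0→1
  Δ3: q:0→1
  (3Δ to stable)
t=1 Δ0: p=1 r=1 clk=1 q=1
  Δ1: clk:1→0
  (1Δ to stable)
t=2 Δ0: p=1 r=1 clk=0 q=1
  Δ1: clk:0→1
  Δ2: p:1→0
  (2Δ to stable)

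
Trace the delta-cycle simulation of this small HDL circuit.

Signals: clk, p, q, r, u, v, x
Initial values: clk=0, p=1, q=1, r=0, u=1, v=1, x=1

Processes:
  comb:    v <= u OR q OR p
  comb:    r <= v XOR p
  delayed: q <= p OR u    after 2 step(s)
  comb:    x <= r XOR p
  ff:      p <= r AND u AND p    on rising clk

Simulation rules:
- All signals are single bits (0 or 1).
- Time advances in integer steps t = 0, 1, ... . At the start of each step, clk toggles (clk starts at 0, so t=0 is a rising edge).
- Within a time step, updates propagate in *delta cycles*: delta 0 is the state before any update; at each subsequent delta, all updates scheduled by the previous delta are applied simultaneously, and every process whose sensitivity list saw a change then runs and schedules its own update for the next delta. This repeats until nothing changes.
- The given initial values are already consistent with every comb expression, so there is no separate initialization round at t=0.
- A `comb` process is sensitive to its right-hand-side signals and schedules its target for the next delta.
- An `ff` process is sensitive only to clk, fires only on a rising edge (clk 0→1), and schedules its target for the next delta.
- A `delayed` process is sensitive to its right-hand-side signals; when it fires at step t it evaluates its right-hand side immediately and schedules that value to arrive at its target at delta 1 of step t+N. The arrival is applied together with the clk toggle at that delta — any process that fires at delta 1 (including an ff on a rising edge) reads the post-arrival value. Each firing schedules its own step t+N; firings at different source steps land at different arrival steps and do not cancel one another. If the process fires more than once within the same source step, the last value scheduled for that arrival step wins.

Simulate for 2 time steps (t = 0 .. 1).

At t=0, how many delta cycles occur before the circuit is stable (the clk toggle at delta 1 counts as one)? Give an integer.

[bits: r,clk,v,p,x,u,q]
t=0: Δ0=0011111 Δ1=0111111 Δ2=0110111 Δ3=1110011 Δ4=1110111 | 4Δ
t=1: Δ0=1110111 Δ1=1010111 | 1Δ

4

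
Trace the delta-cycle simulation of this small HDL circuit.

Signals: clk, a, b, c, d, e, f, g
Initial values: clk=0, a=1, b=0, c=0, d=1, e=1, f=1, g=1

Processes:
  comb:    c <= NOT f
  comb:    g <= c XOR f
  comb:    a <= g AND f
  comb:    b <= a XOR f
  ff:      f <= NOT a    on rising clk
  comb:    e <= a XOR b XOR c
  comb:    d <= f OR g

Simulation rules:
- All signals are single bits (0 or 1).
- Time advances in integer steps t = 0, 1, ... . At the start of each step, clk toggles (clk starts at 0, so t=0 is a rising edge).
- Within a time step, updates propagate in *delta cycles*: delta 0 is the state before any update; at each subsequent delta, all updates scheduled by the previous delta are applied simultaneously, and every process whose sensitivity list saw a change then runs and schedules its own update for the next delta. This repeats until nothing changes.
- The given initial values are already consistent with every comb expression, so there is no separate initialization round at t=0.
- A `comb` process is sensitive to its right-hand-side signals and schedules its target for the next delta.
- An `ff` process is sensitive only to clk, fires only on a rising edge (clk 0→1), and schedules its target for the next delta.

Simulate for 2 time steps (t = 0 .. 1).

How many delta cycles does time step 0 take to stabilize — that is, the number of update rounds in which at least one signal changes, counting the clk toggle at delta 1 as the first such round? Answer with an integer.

5

[bits: f,d,b,clk,e,g,c,a]
t=0: Δ0=11001101 Δ1=11011101 Δ2=01011101 Δ3=01111010 Δ4=00010110 Δ5=01011110 | 5Δ
t=1: Δ0=01011110 Δ1=01001110 | 1Δ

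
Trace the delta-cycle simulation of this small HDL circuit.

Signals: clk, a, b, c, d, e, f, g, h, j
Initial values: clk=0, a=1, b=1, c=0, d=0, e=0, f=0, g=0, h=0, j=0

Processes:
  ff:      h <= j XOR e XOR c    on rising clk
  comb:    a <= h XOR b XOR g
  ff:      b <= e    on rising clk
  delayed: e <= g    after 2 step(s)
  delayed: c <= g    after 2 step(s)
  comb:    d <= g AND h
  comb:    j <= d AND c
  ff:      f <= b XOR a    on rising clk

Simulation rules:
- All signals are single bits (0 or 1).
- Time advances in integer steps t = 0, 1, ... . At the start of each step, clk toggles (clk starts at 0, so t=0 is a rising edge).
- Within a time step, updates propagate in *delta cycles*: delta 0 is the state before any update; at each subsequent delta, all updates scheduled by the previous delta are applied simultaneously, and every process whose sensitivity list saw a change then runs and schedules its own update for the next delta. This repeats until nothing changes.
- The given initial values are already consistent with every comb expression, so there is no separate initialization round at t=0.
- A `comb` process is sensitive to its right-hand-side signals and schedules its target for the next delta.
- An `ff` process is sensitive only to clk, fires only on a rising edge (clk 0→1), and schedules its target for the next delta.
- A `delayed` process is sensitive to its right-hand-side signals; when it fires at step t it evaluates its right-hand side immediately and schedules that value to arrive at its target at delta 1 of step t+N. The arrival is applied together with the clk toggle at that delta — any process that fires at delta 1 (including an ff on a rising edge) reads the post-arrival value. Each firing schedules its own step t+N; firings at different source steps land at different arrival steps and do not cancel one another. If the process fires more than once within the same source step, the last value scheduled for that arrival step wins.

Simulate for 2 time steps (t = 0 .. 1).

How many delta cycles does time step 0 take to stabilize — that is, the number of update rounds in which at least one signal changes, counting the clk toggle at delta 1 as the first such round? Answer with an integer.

3

t0.Δ0 h=0 c=0 j=0 d=0 clk=0 f=0 e=0 g=0 a=1 b=1
t0.Δ1 h=0 c=0 j=0 d=0 clk=1 f=0 e=0 g=0 a=1 b=1
t0.Δ2 h=0 c=0 j=0 d=0 clk=1 f=0 e=0 g=0 a=1 b=0
t0.Δ3 h=0 c=0 j=0 d=0 clk=1 f=0 e=0 g=0 a=0 b=0
t1.Δ0 h=0 c=0 j=0 d=0 clk=1 f=0 e=0 g=0 a=0 b=0
t1.Δ1 h=0 c=0 j=0 d=0 clk=0 f=0 e=0 g=0 a=0 b=0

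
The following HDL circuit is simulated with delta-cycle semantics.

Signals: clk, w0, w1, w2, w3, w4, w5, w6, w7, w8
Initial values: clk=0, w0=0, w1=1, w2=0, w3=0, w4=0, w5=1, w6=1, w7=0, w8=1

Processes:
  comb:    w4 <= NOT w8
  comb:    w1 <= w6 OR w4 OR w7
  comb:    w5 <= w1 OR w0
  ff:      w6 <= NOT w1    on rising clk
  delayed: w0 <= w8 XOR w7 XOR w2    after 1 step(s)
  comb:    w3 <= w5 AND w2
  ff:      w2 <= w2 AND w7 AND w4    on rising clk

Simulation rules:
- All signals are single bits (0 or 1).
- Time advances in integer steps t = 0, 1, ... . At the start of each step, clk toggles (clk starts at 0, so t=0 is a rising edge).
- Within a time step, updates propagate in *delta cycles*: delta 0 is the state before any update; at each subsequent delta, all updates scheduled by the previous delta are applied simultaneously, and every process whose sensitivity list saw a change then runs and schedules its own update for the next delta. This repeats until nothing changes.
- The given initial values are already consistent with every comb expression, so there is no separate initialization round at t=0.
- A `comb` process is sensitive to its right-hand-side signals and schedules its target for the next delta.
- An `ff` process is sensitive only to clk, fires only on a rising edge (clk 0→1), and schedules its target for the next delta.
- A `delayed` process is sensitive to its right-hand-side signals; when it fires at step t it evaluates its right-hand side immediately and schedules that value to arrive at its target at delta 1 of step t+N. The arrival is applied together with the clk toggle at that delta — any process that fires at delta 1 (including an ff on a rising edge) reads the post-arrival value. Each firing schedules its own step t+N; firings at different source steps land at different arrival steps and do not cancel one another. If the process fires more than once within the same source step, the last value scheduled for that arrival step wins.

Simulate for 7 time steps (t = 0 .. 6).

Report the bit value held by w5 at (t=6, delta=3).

t0.Δ0 w1=1 w0=0 w7=0 w3=0 w8=1 w4=0 w5=1 w6=1 clk=0 w2=0
t0.Δ1 w1=1 w0=0 w7=0 w3=0 w8=1 w4=0 w5=1 w6=1 clk=1 w2=0
t0.Δ2 w1=1 w0=0 w7=0 w3=0 w8=1 w4=0 w5=1 w6=0 clk=1 w2=0
t0.Δ3 w1=0 w0=0 w7=0 w3=0 w8=1 w4=0 w5=1 w6=0 clk=1 w2=0
t0.Δ4 w1=0 w0=0 w7=0 w3=0 w8=1 w4=0 w5=0 w6=0 clk=1 w2=0
t1.Δ0 w1=0 w0=0 w7=0 w3=0 w8=1 w4=0 w5=0 w6=0 clk=1 w2=0
t1.Δ1 w1=0 w0=0 w7=0 w3=0 w8=1 w4=0 w5=0 w6=0 clk=0 w2=0
t2.Δ0 w1=0 w0=0 w7=0 w3=0 w8=1 w4=0 w5=0 w6=0 clk=0 w2=0
t2.Δ1 w1=0 w0=0 w7=0 w3=0 w8=1 w4=0 w5=0 w6=0 clk=1 w2=0
t2.Δ2 w1=0 w0=0 w7=0 w3=0 w8=1 w4=0 w5=0 w6=1 clk=1 w2=0
t2.Δ3 w1=1 w0=0 w7=0 w3=0 w8=1 w4=0 w5=0 w6=1 clk=1 w2=0
t2.Δ4 w1=1 w0=0 w7=0 w3=0 w8=1 w4=0 w5=1 w6=1 clk=1 w2=0
t3.Δ0 w1=1 w0=0 w7=0 w3=0 w8=1 w4=0 w5=1 w6=1 clk=1 w2=0
t3.Δ1 w1=1 w0=0 w7=0 w3=0 w8=1 w4=0 w5=1 w6=1 clk=0 w2=0
t4.Δ0 w1=1 w0=0 w7=0 w3=0 w8=1 w4=0 w5=1 w6=1 clk=0 w2=0
t4.Δ1 w1=1 w0=0 w7=0 w3=0 w8=1 w4=0 w5=1 w6=1 clk=1 w2=0
t4.Δ2 w1=1 w0=0 w7=0 w3=0 w8=1 w4=0 w5=1 w6=0 clk=1 w2=0
t4.Δ3 w1=0 w0=0 w7=0 w3=0 w8=1 w4=0 w5=1 w6=0 clk=1 w2=0
t4.Δ4 w1=0 w0=0 w7=0 w3=0 w8=1 w4=0 w5=0 w6=0 clk=1 w2=0
t5.Δ0 w1=0 w0=0 w7=0 w3=0 w8=1 w4=0 w5=0 w6=0 clk=1 w2=0
t5.Δ1 w1=0 w0=0 w7=0 w3=0 w8=1 w4=0 w5=0 w6=0 clk=0 w2=0
t6.Δ0 w1=0 w0=0 w7=0 w3=0 w8=1 w4=0 w5=0 w6=0 clk=0 w2=0
t6.Δ1 w1=0 w0=0 w7=0 w3=0 w8=1 w4=0 w5=0 w6=0 clk=1 w2=0
t6.Δ2 w1=0 w0=0 w7=0 w3=0 w8=1 w4=0 w5=0 w6=1 clk=1 w2=0
t6.Δ3 w1=1 w0=0 w7=0 w3=0 w8=1 w4=0 w5=0 w6=1 clk=1 w2=0
t6.Δ4 w1=1 w0=0 w7=0 w3=0 w8=1 w4=0 w5=1 w6=1 clk=1 w2=0

0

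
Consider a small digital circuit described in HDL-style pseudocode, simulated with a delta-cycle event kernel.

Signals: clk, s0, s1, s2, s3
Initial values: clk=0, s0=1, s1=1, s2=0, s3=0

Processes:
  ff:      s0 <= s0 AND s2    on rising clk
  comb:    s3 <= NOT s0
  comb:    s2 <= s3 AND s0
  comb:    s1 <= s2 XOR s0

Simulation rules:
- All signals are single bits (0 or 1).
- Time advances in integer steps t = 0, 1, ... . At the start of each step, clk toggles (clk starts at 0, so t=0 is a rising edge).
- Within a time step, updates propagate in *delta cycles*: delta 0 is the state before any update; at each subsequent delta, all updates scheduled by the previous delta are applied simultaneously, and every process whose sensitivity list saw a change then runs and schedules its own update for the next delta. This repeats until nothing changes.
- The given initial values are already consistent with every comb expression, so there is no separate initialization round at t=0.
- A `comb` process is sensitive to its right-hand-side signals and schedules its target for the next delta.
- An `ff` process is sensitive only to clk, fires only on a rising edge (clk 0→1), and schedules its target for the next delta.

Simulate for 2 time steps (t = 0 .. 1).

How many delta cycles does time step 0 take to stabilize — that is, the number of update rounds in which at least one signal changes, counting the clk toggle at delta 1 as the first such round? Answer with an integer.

t0.Δ0 s0=1 s2=0 clk=0 s3=0 s1=1
t0.Δ1 s0=1 s2=0 clk=1 s3=0 s1=1
t0.Δ2 s0=0 s2=0 clk=1 s3=0 s1=1
t0.Δ3 s0=0 s2=0 clk=1 s3=1 s1=0
t1.Δ0 s0=0 s2=0 clk=1 s3=1 s1=0
t1.Δ1 s0=0 s2=0 clk=0 s3=1 s1=0

3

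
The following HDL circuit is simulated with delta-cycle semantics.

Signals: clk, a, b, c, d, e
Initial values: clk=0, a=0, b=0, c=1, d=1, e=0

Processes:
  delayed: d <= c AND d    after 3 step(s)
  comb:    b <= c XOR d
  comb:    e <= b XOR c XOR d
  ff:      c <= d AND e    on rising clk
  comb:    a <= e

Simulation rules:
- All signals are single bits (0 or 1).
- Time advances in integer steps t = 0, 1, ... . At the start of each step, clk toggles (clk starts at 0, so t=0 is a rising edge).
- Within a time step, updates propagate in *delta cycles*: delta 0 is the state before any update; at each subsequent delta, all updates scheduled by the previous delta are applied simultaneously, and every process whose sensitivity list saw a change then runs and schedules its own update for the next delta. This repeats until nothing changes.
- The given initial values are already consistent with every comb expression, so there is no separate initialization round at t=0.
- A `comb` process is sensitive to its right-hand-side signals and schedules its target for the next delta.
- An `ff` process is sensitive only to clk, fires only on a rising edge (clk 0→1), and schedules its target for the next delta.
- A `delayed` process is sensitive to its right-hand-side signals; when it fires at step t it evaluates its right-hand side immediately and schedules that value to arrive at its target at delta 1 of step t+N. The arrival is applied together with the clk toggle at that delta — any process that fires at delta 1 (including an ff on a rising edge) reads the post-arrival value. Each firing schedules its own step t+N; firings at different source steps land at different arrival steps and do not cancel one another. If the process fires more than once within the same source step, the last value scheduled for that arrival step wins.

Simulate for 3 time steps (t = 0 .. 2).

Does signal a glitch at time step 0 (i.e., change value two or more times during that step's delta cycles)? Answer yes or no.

yes

t=0 Δ0: d=1 a=0 clk=0 b=0 c=1 e=0
  Δ1: clk:0→1
  Δ2: c:1→0
  Δ3: b:0→1, e:0→1
  Δ4: a:0→1, e:1→0
  Δ5: a:1→0
  (5Δ to stable)
t=1 Δ0: d=1 a=0 clk=1 b=1 c=0 e=0
  Δ1: clk:1→0
  (1Δ to stable)
t=2 Δ0: d=1 a=0 clk=0 b=1 c=0 e=0
  Δ1: clk:0→1
  (1Δ to stable)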